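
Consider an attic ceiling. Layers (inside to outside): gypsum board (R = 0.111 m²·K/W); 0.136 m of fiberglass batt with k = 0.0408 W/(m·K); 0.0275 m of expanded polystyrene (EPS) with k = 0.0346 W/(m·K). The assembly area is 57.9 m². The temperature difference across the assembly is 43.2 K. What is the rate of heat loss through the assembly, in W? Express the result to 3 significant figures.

0.136/0.0408 = 3.333
0.0275/0.0346 = 0.7948
R_total = 0.111 + 3.333 + 0.7948 = 4.239 m²·K/W
Q = A·ΔT/R = 57.9 × 43.2 / 4.239 = 590 W

590 W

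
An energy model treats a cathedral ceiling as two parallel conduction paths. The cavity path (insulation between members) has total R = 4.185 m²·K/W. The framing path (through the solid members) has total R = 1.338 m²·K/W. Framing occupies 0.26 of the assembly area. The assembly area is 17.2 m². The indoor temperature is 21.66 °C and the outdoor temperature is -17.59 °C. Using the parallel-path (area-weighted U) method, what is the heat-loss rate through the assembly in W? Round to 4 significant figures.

250.6 W

U_eff = 0.74/4.185 + 0.26/1.338 = 0.17682 + 0.19432 = 0.37114
R_eff = 1/U_eff = 2.6944 m²·K/W
Q = 17.2 × (21.66 − (-17.59)) / 2.6944 = 250.56 W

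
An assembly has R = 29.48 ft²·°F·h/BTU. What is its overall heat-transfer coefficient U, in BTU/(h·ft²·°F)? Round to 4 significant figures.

U = 1/R = 1/29.48 = 0.033921

0.03392 BTU/(h·ft²·°F)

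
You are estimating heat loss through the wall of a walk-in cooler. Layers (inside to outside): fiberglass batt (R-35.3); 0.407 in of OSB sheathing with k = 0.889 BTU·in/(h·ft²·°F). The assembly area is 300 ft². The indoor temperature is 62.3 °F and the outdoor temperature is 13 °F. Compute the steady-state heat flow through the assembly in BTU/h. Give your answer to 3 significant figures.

414 BTU/h

0.407/0.889 = 0.4578
R_total = 35.3 + 0.4578 = 35.76 ft²·°F·h/BTU
Q = A·ΔT/R = 300 × (62.3 − 13) / 35.76 = 413.6 BTU/h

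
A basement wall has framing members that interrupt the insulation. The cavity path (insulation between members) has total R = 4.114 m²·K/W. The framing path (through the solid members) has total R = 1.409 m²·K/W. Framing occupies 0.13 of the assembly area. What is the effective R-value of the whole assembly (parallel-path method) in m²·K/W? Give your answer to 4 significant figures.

3.292 m²·K/W

U_eff = 0.87/4.114 + 0.13/1.409 = 0.21147 + 0.092264 = 0.30374
R_eff = 1/U_eff = 3.2923 m²·K/W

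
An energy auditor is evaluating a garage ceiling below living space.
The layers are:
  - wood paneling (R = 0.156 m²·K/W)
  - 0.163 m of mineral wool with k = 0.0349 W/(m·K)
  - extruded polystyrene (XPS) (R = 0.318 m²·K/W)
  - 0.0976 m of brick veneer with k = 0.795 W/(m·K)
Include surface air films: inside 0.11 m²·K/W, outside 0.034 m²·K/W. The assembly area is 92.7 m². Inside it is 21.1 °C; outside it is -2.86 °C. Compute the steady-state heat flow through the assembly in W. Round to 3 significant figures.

410 W

0.163/0.0349 = 4.67
0.0976/0.795 = 0.1228
R_total = 0.11 + 0.156 + 4.67 + 0.318 + 0.1228 + 0.034 = 5.411 m²·K/W
Q = A·ΔT/R = 92.7 × (21.1 − (-2.86)) / 5.411 = 410.5 W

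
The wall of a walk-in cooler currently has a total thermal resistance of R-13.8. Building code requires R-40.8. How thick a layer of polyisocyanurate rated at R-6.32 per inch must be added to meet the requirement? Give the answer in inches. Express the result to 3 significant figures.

4.27 in

ΔR = 40.8 − 13.8 = 27 ft²·°F·h/BTU
L = ΔR / (R/in) = 27/6.32 = 4.272 in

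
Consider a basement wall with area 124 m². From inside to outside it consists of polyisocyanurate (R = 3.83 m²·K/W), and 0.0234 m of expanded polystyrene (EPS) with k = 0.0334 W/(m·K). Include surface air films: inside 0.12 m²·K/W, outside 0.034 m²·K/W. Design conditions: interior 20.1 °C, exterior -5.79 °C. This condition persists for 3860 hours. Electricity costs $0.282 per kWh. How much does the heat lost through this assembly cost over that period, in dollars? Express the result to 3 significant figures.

0.0234/0.0334 = 0.7006
R_total = 0.12 + 3.83 + 0.7006 + 0.034 = 4.685 m²·K/W
Q = 124 × (20.1 − (-5.79)) / 4.685 = 685.3 W
E = 685.3 W × 3860 h / 1000 = 2645 kWh
Cost = 2645 × 0.282 = $746

746 dollars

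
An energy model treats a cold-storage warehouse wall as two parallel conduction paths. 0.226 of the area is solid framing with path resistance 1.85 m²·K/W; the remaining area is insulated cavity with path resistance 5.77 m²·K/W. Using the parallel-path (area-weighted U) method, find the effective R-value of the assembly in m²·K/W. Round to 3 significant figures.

U_eff = 0.774/5.77 + 0.226/1.85 = 0.1341 + 0.1222 = 0.2563
R_eff = 1/U_eff = 3.902 m²·K/W

3.90 m²·K/W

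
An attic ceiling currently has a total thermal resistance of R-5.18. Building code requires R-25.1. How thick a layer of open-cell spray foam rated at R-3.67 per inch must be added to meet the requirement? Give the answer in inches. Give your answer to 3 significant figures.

5.43 in

ΔR = 25.1 − 5.18 = 19.92 ft²·°F·h/BTU
L = ΔR / (R/in) = 19.92/3.67 = 5.428 in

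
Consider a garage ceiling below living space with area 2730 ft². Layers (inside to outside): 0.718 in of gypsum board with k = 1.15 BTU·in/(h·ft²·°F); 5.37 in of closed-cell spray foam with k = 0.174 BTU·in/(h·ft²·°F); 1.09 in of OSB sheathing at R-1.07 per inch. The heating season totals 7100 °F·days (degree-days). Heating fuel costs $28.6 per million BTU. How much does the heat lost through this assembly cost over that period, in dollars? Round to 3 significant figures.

0.718/1.15 = 0.6243
5.37/0.174 = 30.86
1.09 × 1.07 = 1.166
R_total = 0.6243 + 30.86 + 1.166 = 32.65 ft²·°F·h/BTU
E = A × HDD × 24 / R = 2730 × 7100 × 24 / 32.65 = 14250000 BTU
Cost = 14250000/10⁶ × 28.6 = $407.5

407 dollars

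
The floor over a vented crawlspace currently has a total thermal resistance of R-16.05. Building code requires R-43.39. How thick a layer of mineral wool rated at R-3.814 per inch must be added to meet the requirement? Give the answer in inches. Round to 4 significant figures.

ΔR = 43.39 − 16.05 = 27.34 ft²·°F·h/BTU
L = ΔR / (R/in) = 27.34/3.814 = 7.1683 in

7.168 in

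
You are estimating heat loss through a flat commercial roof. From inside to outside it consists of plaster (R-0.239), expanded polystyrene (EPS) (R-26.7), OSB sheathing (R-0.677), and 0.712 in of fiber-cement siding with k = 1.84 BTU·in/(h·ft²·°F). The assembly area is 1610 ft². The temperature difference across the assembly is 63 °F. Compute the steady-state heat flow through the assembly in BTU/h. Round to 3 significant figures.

0.712/1.84 = 0.387
R_total = 0.239 + 26.7 + 0.677 + 0.387 = 28 ft²·°F·h/BTU
Q = A·ΔT/R = 1610 × 63 / 28 = 3622 BTU/h

3620 BTU/h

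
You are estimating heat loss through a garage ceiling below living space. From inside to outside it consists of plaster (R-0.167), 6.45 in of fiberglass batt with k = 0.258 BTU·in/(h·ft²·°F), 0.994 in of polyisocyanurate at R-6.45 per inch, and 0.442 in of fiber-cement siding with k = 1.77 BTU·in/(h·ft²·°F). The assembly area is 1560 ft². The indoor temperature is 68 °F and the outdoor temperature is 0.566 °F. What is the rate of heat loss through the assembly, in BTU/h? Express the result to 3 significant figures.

3310 BTU/h

6.45/0.258 = 25
0.994 × 6.45 = 6.411
0.442/1.77 = 0.2497
R_total = 0.167 + 25 + 6.411 + 0.2497 = 31.83 ft²·°F·h/BTU
Q = A·ΔT/R = 1560 × (68 − 0.566) / 31.83 = 3305 BTU/h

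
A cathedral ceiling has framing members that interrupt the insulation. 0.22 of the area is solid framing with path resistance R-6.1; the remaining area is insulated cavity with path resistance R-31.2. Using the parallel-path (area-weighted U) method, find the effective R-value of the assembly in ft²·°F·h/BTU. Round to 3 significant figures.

16.4 ft²·°F·h/BTU

U_eff = 0.78/31.2 + 0.22/6.1 = 0.025 + 0.03607 = 0.06107
R_eff = 1/U_eff = 16.38 ft²·°F·h/BTU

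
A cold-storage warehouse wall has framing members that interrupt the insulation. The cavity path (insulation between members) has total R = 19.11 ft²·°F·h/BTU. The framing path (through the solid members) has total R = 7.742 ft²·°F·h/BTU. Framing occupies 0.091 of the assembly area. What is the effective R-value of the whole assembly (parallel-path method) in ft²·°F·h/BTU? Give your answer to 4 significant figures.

16.86 ft²·°F·h/BTU

U_eff = 0.909/19.11 + 0.091/7.742 = 0.047567 + 0.011754 = 0.059321
R_eff = 1/U_eff = 16.857 ft²·°F·h/BTU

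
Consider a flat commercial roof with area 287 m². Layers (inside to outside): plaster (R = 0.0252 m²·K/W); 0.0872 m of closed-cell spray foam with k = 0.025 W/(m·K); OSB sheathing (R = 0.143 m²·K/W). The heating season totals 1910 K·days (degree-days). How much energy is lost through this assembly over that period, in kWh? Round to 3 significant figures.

3600 kWh

0.0872/0.025 = 3.488
R_total = 0.0252 + 3.488 + 0.143 = 3.656 m²·K/W
E = A × HDD × 24 / R / 1000 = 287 × 1910 × 24 / 3.656 / 1000 = 3598 kWh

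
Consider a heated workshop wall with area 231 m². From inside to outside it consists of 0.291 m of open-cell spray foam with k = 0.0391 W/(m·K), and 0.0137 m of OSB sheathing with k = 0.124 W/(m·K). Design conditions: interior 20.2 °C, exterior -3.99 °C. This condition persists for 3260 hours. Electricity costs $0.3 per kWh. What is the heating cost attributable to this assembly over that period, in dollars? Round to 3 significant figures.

0.291/0.0391 = 7.442
0.0137/0.124 = 0.1105
R_total = 7.442 + 0.1105 = 7.553 m²·K/W
Q = 231 × (20.2 − (-3.99)) / 7.553 = 739.8 W
E = 739.8 W × 3260 h / 1000 = 2412 kWh
Cost = 2412 × 0.3 = $723.6

724 dollars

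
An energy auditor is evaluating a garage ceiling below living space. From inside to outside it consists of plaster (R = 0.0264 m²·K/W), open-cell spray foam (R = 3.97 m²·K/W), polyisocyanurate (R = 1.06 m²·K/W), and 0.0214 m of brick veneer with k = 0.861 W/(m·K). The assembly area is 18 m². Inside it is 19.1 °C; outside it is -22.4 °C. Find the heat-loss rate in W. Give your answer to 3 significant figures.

0.0214/0.861 = 0.02485
R_total = 0.0264 + 3.97 + 1.06 + 0.02485 = 5.081 m²·K/W
Q = A·ΔT/R = 18 × (19.1 − (-22.4)) / 5.081 = 147 W

147 W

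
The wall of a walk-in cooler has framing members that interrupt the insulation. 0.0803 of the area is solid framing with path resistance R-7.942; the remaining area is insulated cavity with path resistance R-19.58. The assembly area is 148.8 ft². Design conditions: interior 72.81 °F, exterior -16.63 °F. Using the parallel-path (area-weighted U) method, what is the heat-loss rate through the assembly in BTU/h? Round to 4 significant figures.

U_eff = 0.9197/19.58 + 0.0803/7.942 = 0.046971 + 0.010111 = 0.057082
R_eff = 1/U_eff = 17.519 ft²·°F·h/BTU
Q = 148.8 × (72.81 − (-16.63)) / 17.519 = 759.69 BTU/h

759.7 BTU/h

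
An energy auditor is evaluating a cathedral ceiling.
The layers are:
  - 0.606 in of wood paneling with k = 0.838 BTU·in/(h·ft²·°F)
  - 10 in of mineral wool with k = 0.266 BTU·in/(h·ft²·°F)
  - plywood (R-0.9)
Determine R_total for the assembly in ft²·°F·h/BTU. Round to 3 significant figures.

39.2 ft²·°F·h/BTU

0.606/0.838 = 0.7232
10/0.266 = 37.59
R_total = 0.7232 + 37.59 + 0.9 = 39.22 ft²·°F·h/BTU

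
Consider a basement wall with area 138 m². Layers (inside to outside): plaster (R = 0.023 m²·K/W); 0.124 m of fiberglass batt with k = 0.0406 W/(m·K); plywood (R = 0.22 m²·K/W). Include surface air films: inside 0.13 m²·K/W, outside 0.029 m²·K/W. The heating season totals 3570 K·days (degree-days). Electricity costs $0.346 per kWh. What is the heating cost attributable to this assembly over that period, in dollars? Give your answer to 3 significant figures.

0.124/0.0406 = 3.054
R_total = 0.13 + 0.023 + 3.054 + 0.22 + 0.029 = 3.456 m²·K/W
E = A × HDD × 24 / R / 1000 = 138 × 3570 × 24 / 3.456 / 1000 = 3421 kWh
Cost = 3421 × 0.346 = $1184

1180 dollars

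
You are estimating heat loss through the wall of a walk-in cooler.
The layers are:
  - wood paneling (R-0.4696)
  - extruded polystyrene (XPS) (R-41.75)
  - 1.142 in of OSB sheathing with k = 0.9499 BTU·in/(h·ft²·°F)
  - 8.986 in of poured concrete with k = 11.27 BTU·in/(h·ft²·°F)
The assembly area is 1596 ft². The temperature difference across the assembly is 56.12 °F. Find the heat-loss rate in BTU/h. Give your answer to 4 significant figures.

2026 BTU/h

1.142/0.9499 = 1.2022
8.986/11.27 = 0.79734
R_total = 0.4696 + 41.75 + 1.2022 + 0.79734 = 44.219 ft²·°F·h/BTU
Q = A·ΔT/R = 1596 × 56.12 / 44.219 = 2025.5 BTU/h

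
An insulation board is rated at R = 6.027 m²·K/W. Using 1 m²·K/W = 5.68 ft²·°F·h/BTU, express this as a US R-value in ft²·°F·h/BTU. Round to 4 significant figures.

34.23 ft²·°F·h/BTU

R_US = 6.027 × 5.68 = 34.233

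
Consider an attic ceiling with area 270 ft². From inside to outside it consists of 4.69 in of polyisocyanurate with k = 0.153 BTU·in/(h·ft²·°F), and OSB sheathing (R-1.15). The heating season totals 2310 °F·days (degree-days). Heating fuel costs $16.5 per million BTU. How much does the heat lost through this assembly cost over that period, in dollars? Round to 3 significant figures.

7.77 dollars

4.69/0.153 = 30.65
R_total = 30.65 + 1.15 = 31.8 ft²·°F·h/BTU
E = A × HDD × 24 / R = 270 × 2310 × 24 / 31.8 = 470700 BTU
Cost = 470700/10⁶ × 16.5 = $7.766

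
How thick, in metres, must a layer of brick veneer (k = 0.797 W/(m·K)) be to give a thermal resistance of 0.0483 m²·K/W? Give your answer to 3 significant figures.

0.0385 m

L = R·k = 0.0483 × 0.797 = 0.0385 m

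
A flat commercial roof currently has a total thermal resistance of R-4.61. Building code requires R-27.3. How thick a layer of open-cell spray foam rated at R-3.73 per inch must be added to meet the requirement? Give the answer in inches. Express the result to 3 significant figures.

ΔR = 27.3 − 4.61 = 22.69 ft²·°F·h/BTU
L = ΔR / (R/in) = 22.69/3.73 = 6.083 in

6.08 in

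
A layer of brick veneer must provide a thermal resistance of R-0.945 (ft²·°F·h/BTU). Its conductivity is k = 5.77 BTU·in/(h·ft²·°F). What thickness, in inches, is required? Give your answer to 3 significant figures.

5.45 in

L = R × k = 0.945 × 5.77 = 5.453 in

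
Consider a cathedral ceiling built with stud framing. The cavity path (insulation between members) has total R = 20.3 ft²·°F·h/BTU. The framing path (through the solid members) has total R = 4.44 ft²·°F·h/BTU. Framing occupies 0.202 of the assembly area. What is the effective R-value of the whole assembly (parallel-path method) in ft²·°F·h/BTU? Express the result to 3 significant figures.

U_eff = 0.798/20.3 + 0.202/4.44 = 0.03931 + 0.0455 = 0.08481
R_eff = 1/U_eff = 11.79 ft²·°F·h/BTU

11.8 ft²·°F·h/BTU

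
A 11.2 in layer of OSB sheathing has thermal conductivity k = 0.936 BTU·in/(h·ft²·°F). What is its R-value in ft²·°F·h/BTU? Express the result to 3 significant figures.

12.0 ft²·°F·h/BTU

R = L/k = 11.2/0.936 = 11.97 ft²·°F·h/BTU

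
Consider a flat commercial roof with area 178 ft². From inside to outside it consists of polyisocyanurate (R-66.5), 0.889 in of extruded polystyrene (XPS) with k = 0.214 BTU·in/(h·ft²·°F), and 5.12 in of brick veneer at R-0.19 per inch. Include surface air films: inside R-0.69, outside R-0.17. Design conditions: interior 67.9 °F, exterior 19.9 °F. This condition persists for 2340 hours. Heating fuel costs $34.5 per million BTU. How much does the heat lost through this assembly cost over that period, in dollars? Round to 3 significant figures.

9.52 dollars

0.889/0.214 = 4.154
5.12 × 0.19 = 0.9728
R_total = 0.69 + 66.5 + 4.154 + 0.9728 + 0.17 = 72.49 ft²·°F·h/BTU
Q = 178 × (67.9 − 19.9) / 72.49 = 117.9 BTU/h
E = 117.9 × 2340 = 275800 BTU
Cost = 275800/10⁶ × 34.5 = $9.516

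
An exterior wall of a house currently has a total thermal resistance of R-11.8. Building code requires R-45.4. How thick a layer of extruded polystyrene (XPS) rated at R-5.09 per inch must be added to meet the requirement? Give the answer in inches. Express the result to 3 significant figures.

6.60 in

ΔR = 45.4 − 11.8 = 33.6 ft²·°F·h/BTU
L = ΔR / (R/in) = 33.6/5.09 = 6.601 in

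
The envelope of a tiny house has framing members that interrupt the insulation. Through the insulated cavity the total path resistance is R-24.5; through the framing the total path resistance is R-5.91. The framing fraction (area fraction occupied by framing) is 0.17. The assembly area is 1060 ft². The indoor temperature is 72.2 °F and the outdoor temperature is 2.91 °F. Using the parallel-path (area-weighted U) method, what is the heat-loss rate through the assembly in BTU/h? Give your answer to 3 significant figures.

4600 BTU/h

U_eff = 0.83/24.5 + 0.17/5.91 = 0.03388 + 0.02876 = 0.06264
R_eff = 1/U_eff = 15.96 ft²·°F·h/BTU
Q = 1060 × (72.2 − 2.91) / 15.96 = 4601 BTU/h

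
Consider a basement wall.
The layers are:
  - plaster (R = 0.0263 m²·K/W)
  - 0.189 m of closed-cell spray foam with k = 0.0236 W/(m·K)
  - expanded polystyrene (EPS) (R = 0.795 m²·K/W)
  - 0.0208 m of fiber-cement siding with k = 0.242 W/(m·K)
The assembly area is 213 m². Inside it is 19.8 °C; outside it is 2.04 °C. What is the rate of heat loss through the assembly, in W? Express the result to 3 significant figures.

424 W

0.189/0.0236 = 8.008
0.0208/0.242 = 0.08595
R_total = 0.0263 + 8.008 + 0.795 + 0.08595 = 8.916 m²·K/W
Q = A·ΔT/R = 213 × (19.8 − 2.04) / 8.916 = 424.3 W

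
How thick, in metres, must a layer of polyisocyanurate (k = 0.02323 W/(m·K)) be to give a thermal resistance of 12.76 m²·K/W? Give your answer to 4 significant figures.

L = R·k = 12.76 × 0.02323 = 0.29641 m

0.2964 m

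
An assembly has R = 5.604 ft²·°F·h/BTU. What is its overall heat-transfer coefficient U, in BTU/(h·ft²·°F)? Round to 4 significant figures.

U = 1/R = 1/5.604 = 0.17844

0.1784 BTU/(h·ft²·°F)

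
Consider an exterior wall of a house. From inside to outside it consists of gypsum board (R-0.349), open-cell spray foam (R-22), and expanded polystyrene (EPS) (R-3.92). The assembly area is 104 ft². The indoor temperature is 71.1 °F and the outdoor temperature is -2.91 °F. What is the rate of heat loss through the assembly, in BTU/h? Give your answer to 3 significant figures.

R_total = 0.349 + 22 + 3.92 = 26.27 ft²·°F·h/BTU
Q = A·ΔT/R = 104 × (71.1 − (-2.91)) / 26.27 = 293 BTU/h

293 BTU/h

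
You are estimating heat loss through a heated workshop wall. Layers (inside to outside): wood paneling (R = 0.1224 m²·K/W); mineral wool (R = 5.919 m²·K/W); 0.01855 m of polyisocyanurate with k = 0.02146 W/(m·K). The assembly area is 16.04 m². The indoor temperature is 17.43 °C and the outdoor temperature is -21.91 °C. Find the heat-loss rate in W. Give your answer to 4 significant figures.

0.01855/0.02146 = 0.8644
R_total = 0.1224 + 5.919 + 0.8644 = 6.9058 m²·K/W
Q = A·ΔT/R = 16.04 × (17.43 − (-21.91)) / 6.9058 = 91.374 W

91.37 W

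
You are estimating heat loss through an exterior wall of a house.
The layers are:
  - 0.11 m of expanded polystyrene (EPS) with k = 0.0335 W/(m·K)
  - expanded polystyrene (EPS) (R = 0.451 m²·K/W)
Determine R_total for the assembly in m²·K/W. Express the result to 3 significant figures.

0.11/0.0335 = 3.284
R_total = 3.284 + 0.451 = 3.735 m²·K/W

3.73 m²·K/W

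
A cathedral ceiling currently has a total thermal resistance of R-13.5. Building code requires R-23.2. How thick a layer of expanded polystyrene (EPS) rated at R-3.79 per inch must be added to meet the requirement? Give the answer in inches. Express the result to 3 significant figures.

ΔR = 23.2 − 13.5 = 9.7 ft²·°F·h/BTU
L = ΔR / (R/in) = 9.7/3.79 = 2.559 in

2.56 in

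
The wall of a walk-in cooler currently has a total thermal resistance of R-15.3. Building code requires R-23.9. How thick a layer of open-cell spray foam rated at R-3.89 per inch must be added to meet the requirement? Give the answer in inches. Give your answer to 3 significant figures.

ΔR = 23.9 − 15.3 = 8.6 ft²·°F·h/BTU
L = ΔR / (R/in) = 8.6/3.89 = 2.211 in

2.21 in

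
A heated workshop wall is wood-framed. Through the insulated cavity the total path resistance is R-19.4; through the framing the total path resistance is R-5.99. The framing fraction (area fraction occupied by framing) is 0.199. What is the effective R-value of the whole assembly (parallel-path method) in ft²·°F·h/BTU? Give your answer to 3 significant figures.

U_eff = 0.801/19.4 + 0.199/5.99 = 0.04129 + 0.03322 = 0.07451
R_eff = 1/U_eff = 13.42 ft²·°F·h/BTU

13.4 ft²·°F·h/BTU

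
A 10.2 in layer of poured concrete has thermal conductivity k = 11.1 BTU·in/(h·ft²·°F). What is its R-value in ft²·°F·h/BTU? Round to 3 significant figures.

R = L/k = 10.2/11.1 = 0.9189 ft²·°F·h/BTU

0.919 ft²·°F·h/BTU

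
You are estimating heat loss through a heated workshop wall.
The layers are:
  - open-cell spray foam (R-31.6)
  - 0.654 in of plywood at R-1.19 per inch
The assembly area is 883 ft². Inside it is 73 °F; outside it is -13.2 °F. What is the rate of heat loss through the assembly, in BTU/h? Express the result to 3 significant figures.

2350 BTU/h

0.654 × 1.19 = 0.7783
R_total = 31.6 + 0.7783 = 32.38 ft²·°F·h/BTU
Q = A·ΔT/R = 883 × (73 − (-13.2)) / 32.38 = 2351 BTU/h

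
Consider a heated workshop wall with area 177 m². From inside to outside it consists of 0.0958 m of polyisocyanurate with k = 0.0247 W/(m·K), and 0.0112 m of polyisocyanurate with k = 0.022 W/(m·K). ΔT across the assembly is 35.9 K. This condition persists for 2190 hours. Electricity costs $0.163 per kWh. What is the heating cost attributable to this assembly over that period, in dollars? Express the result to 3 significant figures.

517 dollars

0.0958/0.0247 = 3.879
0.0112/0.022 = 0.5091
R_total = 3.879 + 0.5091 = 4.388 m²·K/W
Q = 177 × 35.9 / 4.388 = 1448 W
E = 1448 W × 2190 h / 1000 = 3172 kWh
Cost = 3172 × 0.163 = $517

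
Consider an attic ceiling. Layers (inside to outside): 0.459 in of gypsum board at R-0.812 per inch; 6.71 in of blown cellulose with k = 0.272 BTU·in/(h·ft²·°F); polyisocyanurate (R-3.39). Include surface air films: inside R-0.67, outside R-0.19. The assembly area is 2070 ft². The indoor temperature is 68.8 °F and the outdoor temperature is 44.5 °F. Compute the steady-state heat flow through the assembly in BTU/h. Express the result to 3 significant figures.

0.459 × 0.812 = 0.3727
6.71/0.272 = 24.67
R_total = 0.67 + 0.3727 + 24.67 + 3.39 + 0.19 = 29.29 ft²·°F·h/BTU
Q = A·ΔT/R = 2070 × (68.8 − 44.5) / 29.29 = 1717 BTU/h

1720 BTU/h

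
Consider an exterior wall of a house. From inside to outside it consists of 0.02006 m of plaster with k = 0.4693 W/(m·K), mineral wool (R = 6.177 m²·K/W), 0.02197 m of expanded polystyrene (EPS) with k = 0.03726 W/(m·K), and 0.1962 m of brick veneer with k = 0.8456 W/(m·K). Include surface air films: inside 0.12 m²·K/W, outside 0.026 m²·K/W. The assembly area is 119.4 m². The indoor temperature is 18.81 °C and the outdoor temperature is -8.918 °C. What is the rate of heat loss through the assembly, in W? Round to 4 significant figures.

460.6 W

0.02006/0.4693 = 0.042745
0.02197/0.03726 = 0.58964
0.1962/0.8456 = 0.23202
R_total = 0.12 + 0.042745 + 6.177 + 0.58964 + 0.23202 + 0.026 = 7.1874 m²·K/W
Q = A·ΔT/R = 119.4 × (18.81 − (-8.918)) / 7.1874 = 460.63 W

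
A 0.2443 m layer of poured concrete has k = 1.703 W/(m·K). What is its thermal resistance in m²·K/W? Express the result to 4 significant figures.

R = L/k = 0.2443/1.703 = 0.14345 m²·K/W

0.1435 m²·K/W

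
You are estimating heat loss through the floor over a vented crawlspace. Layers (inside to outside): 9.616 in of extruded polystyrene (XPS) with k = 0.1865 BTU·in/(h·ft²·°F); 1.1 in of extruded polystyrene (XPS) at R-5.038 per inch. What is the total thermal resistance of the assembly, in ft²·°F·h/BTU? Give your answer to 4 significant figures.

9.616/0.1865 = 51.56
1.1 × 5.038 = 5.5418
R_total = 51.56 + 5.5418 = 57.102 ft²·°F·h/BTU

57.10 ft²·°F·h/BTU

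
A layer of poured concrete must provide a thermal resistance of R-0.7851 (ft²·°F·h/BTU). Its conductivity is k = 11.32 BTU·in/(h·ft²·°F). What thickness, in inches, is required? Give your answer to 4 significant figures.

8.887 in

L = R × k = 0.7851 × 11.32 = 8.8873 in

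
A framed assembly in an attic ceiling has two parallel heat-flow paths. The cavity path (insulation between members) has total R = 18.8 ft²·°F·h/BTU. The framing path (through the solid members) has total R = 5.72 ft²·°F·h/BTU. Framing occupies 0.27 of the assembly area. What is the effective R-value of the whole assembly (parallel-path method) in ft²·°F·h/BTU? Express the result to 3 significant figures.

U_eff = 0.73/18.8 + 0.27/5.72 = 0.03883 + 0.0472 = 0.08603
R_eff = 1/U_eff = 11.62 ft²·°F·h/BTU

11.6 ft²·°F·h/BTU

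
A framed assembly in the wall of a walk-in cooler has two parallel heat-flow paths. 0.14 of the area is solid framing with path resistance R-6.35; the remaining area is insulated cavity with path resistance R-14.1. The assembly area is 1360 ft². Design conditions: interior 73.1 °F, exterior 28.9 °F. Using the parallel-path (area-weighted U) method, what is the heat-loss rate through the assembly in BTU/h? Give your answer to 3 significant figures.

U_eff = 0.86/14.1 + 0.14/6.35 = 0.06099 + 0.02205 = 0.08304
R_eff = 1/U_eff = 12.04 ft²·°F·h/BTU
Q = 1360 × (73.1 − 28.9) / 12.04 = 4992 BTU/h

4990 BTU/h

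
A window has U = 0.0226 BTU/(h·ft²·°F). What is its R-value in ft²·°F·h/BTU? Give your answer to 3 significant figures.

44.2 ft²·°F·h/BTU

R = 1/U = 1/0.0226 = 44.25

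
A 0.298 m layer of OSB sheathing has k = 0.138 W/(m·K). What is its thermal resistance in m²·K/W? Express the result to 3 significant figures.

R = L/k = 0.298/0.138 = 2.159 m²·K/W

2.16 m²·K/W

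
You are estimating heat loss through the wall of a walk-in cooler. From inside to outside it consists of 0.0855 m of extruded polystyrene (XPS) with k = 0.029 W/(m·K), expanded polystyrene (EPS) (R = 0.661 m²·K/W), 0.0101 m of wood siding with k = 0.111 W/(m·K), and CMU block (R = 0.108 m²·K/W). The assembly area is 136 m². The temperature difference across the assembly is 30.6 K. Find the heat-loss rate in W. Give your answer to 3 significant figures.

1090 W

0.0855/0.029 = 2.948
0.0101/0.111 = 0.09099
R_total = 2.948 + 0.661 + 0.09099 + 0.108 = 3.808 m²·K/W
Q = A·ΔT/R = 136 × 30.6 / 3.808 = 1093 W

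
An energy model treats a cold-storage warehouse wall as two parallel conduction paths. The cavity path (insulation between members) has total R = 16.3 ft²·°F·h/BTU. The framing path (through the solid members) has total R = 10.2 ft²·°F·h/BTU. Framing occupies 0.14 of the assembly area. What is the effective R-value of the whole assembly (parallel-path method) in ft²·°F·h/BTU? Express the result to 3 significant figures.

15.0 ft²·°F·h/BTU

U_eff = 0.86/16.3 + 0.14/10.2 = 0.05276 + 0.01373 = 0.06649
R_eff = 1/U_eff = 15.04 ft²·°F·h/BTU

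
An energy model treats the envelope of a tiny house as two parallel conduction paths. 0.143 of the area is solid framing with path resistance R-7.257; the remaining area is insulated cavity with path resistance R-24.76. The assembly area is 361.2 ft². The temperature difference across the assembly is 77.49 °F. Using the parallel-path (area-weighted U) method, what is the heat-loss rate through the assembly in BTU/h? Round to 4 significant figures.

1520 BTU/h

U_eff = 0.857/24.76 + 0.143/7.257 = 0.034612 + 0.019705 = 0.054317
R_eff = 1/U_eff = 18.41 ft²·°F·h/BTU
Q = 361.2 × 77.49 / 18.41 = 1520.3 BTU/h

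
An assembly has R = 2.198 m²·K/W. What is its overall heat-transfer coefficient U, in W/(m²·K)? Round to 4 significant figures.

U = 1/R = 1/2.198 = 0.45496

0.4550 W/(m²·K)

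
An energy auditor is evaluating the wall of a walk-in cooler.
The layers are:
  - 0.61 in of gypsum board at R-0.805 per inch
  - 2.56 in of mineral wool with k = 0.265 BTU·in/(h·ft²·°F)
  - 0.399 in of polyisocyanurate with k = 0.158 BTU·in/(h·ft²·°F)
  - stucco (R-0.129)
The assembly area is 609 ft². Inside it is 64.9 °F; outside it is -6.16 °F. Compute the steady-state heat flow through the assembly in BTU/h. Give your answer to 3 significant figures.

3380 BTU/h

0.61 × 0.805 = 0.4911
2.56/0.265 = 9.66
0.399/0.158 = 2.525
R_total = 0.4911 + 9.66 + 2.525 + 0.129 = 12.81 ft²·°F·h/BTU
Q = A·ΔT/R = 609 × (64.9 − (-6.16)) / 12.81 = 3379 BTU/h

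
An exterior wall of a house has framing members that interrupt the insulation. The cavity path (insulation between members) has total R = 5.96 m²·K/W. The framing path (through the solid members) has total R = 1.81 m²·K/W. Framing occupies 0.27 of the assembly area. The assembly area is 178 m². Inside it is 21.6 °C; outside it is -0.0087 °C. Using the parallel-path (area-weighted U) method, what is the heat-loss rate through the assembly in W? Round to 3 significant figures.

U_eff = 0.73/5.96 + 0.27/1.81 = 0.1225 + 0.1492 = 0.2717
R_eff = 1/U_eff = 3.681 m²·K/W
Q = 178 × (21.6 − (-0.0087)) / 3.681 = 1045 W

1040 W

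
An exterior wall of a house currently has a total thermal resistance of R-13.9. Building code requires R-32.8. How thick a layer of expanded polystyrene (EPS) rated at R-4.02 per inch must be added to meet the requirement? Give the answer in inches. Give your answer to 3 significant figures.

4.70 in

ΔR = 32.8 − 13.9 = 18.9 ft²·°F·h/BTU
L = ΔR / (R/in) = 18.9/4.02 = 4.701 in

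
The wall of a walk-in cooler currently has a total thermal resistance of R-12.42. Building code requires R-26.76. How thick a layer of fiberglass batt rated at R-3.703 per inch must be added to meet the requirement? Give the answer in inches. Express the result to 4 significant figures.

ΔR = 26.76 − 12.42 = 14.34 ft²·°F·h/BTU
L = ΔR / (R/in) = 14.34/3.703 = 3.8725 in

3.873 in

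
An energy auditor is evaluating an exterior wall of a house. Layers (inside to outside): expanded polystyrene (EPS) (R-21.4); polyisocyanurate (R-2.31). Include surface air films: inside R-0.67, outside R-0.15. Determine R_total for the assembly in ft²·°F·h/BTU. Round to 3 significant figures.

24.5 ft²·°F·h/BTU

R_total = 0.67 + 21.4 + 2.31 + 0.15 = 24.53 ft²·°F·h/BTU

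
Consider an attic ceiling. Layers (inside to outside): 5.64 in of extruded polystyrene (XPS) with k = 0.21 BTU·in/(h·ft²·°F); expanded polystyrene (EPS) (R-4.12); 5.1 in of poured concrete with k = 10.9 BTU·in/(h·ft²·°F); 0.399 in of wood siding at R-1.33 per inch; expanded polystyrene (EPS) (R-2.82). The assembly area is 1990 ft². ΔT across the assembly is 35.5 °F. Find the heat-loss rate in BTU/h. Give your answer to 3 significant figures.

5.64/0.21 = 26.86
5.1/10.9 = 0.4679
0.399 × 1.33 = 0.5307
R_total = 26.86 + 4.12 + 0.4679 + 0.5307 + 2.82 = 34.8 ft²·°F·h/BTU
Q = A·ΔT/R = 1990 × 35.5 / 34.8 = 2030 BTU/h

2030 BTU/h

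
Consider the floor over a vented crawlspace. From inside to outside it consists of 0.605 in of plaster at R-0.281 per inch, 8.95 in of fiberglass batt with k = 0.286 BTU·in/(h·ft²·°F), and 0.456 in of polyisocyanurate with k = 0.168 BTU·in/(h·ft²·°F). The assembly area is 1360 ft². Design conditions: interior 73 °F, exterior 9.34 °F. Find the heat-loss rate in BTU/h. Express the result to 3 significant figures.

2530 BTU/h

0.605 × 0.281 = 0.17
8.95/0.286 = 31.29
0.456/0.168 = 2.714
R_total = 0.17 + 31.29 + 2.714 = 34.18 ft²·°F·h/BTU
Q = A·ΔT/R = 1360 × (73 − 9.34) / 34.18 = 2533 BTU/h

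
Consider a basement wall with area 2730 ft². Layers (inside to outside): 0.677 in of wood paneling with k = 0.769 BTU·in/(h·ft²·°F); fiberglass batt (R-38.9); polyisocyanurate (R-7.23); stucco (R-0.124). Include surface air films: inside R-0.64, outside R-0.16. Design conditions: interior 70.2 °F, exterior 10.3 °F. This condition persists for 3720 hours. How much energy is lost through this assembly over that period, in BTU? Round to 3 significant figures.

0.677/0.769 = 0.8804
R_total = 0.64 + 0.8804 + 38.9 + 7.23 + 0.124 + 0.16 = 47.93 ft²·°F·h/BTU
Q = 2730 × (70.2 − 10.3) / 47.93 = 3411 BTU/h
E = 3411 × 3720 = 12690000 BTU

12700000 BTU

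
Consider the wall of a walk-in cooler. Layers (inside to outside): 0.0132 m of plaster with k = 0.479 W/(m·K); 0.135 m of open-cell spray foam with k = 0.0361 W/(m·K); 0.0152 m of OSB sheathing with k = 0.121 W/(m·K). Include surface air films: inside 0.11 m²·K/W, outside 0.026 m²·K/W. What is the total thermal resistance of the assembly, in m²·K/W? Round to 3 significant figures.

0.0132/0.479 = 0.02756
0.135/0.0361 = 3.74
0.0152/0.121 = 0.1256
R_total = 0.11 + 0.02756 + 3.74 + 0.1256 + 0.026 = 4.029 m²·K/W

4.03 m²·K/W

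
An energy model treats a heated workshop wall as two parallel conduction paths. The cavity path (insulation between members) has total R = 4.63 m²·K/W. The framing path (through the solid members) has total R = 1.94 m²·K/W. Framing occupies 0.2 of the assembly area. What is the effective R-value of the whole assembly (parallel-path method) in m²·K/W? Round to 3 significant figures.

U_eff = 0.8/4.63 + 0.2/1.94 = 0.1728 + 0.1031 = 0.2759
R_eff = 1/U_eff = 3.625 m²·K/W

3.62 m²·K/W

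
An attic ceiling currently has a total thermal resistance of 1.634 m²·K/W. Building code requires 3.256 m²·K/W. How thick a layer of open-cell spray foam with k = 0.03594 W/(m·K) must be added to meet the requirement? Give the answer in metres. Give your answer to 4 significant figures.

ΔR = 3.256 − 1.634 = 1.622 m²·K/W
L = ΔR × k = 1.622 × 0.03594 = 0.058295 m

0.05829 m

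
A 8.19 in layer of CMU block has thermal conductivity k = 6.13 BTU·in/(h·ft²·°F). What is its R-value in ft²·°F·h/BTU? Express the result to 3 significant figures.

1.34 ft²·°F·h/BTU

R = L/k = 8.19/6.13 = 1.336 ft²·°F·h/BTU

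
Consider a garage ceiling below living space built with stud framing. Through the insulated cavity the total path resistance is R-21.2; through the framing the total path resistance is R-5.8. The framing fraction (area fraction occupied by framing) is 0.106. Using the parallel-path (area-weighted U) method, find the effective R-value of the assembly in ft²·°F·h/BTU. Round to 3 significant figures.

U_eff = 0.894/21.2 + 0.106/5.8 = 0.04217 + 0.01828 = 0.06045
R_eff = 1/U_eff = 16.54 ft²·°F·h/BTU

16.5 ft²·°F·h/BTU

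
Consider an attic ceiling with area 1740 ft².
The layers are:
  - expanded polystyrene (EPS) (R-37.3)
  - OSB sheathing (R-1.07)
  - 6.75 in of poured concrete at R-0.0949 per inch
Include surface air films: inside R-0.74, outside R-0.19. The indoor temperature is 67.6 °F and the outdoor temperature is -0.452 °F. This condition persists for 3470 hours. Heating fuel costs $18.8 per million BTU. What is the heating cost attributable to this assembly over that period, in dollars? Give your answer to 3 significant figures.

6.75 × 0.0949 = 0.6406
R_total = 0.74 + 37.3 + 1.07 + 0.6406 + 0.19 = 39.94 ft²·°F·h/BTU
Q = 1740 × (67.6 − (-0.452)) / 39.94 = 2965 BTU/h
E = 2965 × 3470 = 10290000 BTU
Cost = 10290000/10⁶ × 18.8 = $193.4

193 dollars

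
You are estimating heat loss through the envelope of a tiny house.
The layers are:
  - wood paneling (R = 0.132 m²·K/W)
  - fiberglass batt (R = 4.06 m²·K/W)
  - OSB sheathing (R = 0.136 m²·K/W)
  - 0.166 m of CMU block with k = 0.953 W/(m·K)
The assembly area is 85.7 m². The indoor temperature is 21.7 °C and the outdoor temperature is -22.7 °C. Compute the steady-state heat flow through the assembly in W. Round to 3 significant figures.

0.166/0.953 = 0.1742
R_total = 0.132 + 4.06 + 0.136 + 0.1742 = 4.502 m²·K/W
Q = A·ΔT/R = 85.7 × (21.7 − (-22.7)) / 4.502 = 845.2 W

845 W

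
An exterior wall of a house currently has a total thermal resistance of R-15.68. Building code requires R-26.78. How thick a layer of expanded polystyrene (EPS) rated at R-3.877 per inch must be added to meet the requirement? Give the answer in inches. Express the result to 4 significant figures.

ΔR = 26.78 − 15.68 = 11.1 ft²·°F·h/BTU
L = ΔR / (R/in) = 11.1/3.877 = 2.863 in

2.863 in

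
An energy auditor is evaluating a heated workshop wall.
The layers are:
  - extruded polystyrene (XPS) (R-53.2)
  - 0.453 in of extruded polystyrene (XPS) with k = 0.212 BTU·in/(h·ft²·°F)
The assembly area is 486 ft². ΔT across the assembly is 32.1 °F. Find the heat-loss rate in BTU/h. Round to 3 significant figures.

0.453/0.212 = 2.137
R_total = 53.2 + 2.137 = 55.34 ft²·°F·h/BTU
Q = A·ΔT/R = 486 × 32.1 / 55.34 = 281.9 BTU/h

282 BTU/h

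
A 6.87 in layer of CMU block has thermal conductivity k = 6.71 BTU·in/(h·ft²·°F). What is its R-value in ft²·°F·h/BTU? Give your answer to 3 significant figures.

R = L/k = 6.87/6.71 = 1.024 ft²·°F·h/BTU

1.02 ft²·°F·h/BTU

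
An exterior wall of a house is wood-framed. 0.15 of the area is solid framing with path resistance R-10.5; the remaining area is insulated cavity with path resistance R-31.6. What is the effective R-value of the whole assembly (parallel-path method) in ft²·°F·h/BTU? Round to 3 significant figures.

24.3 ft²·°F·h/BTU

U_eff = 0.85/31.6 + 0.15/10.5 = 0.0269 + 0.01429 = 0.04118
R_eff = 1/U_eff = 24.28 ft²·°F·h/BTU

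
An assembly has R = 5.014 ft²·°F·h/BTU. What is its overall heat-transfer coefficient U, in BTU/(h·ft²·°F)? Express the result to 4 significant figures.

U = 1/R = 1/5.014 = 0.19944

0.1994 BTU/(h·ft²·°F)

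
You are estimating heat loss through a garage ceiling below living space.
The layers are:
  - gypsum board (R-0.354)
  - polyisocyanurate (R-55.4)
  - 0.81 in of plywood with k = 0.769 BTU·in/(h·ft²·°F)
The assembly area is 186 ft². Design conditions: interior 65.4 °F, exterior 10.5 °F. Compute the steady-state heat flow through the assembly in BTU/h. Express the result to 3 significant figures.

180 BTU/h

0.81/0.769 = 1.053
R_total = 0.354 + 55.4 + 1.053 = 56.81 ft²·°F·h/BTU
Q = A·ΔT/R = 186 × (65.4 − 10.5) / 56.81 = 179.8 BTU/h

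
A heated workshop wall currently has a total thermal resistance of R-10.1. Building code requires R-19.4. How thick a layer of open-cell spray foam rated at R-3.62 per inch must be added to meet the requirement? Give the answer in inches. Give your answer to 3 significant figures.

ΔR = 19.4 − 10.1 = 9.3 ft²·°F·h/BTU
L = ΔR / (R/in) = 9.3/3.62 = 2.569 in

2.57 in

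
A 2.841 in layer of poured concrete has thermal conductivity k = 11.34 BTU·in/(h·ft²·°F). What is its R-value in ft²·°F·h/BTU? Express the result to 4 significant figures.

R = L/k = 2.841/11.34 = 0.25053 ft²·°F·h/BTU

0.2505 ft²·°F·h/BTU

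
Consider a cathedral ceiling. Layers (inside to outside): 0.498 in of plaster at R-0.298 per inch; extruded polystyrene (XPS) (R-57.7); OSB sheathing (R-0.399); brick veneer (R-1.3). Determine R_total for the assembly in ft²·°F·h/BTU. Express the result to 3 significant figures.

59.5 ft²·°F·h/BTU

0.498 × 0.298 = 0.1484
R_total = 0.1484 + 57.7 + 0.399 + 1.3 = 59.55 ft²·°F·h/BTU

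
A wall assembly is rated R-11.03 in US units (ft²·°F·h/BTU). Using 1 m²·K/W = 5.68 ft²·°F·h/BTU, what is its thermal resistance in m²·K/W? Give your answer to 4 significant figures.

1.942 m²·K/W

R_SI = 11.03/5.68 = 1.9419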